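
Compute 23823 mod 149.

132

23823 = 159*149 + 132, so 23823 ≡ 132 (mod 149).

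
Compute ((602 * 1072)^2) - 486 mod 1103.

602 * 1072 = 645344 ≡ 89 (mod 1103)
(89)^2 ≡ 200 (mod 1103)
200 - 486 = -286 ≡ 817 (mod 1103)

817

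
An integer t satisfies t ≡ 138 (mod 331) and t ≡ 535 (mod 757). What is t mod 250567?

331⁻¹ mod 757: 331·247 ≡ 1 (mod 757), so 331⁻¹ ≡ 247.
t = 138 + 331·((535 − 138)·247 mod 757) = 138 + 331·406 = 134524.

134524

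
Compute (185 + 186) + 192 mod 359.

185 + 186 = 371 ≡ 12 (mod 359)
12 + 192 = 204

204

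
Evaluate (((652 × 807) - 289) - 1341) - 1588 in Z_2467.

652 × 807 = 526164 ≡ 693 (mod 2467)
693 - 289 = 404
404 - 1341 = -937 ≡ 1530 (mod 2467)
1530 - 1588 = -58 ≡ 2409 (mod 2467)

2409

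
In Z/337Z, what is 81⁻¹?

233

337 = 4*81 + 13
81 = 6*13 + 3
13 = 4*3 + 1
3 = 3*1 + 0
gcd(81, 337) = 1, so the inverse exists.
Bézout: 1 = 25*337 − 104*81.
So 81⁻¹ ≡ −104 ≡ 233 (mod 337).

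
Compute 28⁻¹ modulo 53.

Apply the Euclidean algorithm and back-substitute:
53 = 1*28 + 25
28 = 1*25 + 3
25 = 8*3 + 1
3 = 3*1 + 0
gcd(28, 53) = 1, so the inverse exists.
Bézout: 1 = 9*53 − 17*28.
So 28⁻¹ ≡ −17 ≡ 36 (mod 53).

36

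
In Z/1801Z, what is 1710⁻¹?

1326

By the extended Euclidean algorithm:
1801 = 1*1710 + 91
1710 = 18*91 + 72
91 = 1*72 + 19
72 = 3*19 + 15
19 = 1*15 + 4
15 = 3*4 + 3
4 = 1*3 + 1
3 = 3*1 + 0
gcd(1710, 1801) = 1, so the inverse exists.
Bézout: 1 = 451*1801 − 475*1710.
So 1710⁻¹ ≡ −475 ≡ 1326 (mod 1801).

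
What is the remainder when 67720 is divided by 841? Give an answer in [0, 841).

67720 = 80×841 + 440, so 67720 ≡ 440 (mod 841).

440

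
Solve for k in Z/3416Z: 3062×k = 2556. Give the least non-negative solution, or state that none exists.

gcd(3062, 3416) = 2, and 2 | 2556, so solutions exist.
Divide through by 2: 1531×k mod 1708 = 1278.
1531⁻¹ ≡ 1515 (mod 1708).
k ≡ 1515×1278 ≡ 1006 (mod 1708).
The smallest non-negative solution is k = 1006.

1006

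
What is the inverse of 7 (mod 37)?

Apply the Euclidean algorithm and back-substitute:
37 = 5*7 + 2
7 = 3*2 + 1
2 = 2*1 + 0
gcd(7, 37) = 1, so the inverse exists.
Bézout: 1 = −3*37 + 16*7.
So 7⁻¹ ≡ 16 (mod 37).

16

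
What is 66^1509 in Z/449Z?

217

By square-and-multiply:
66^1 ≡ 66 (mod 449)
66^2 ≡ 66^2 = 4356 ≡ 315 (mod 449)
66^4 ≡ 315^2 = 99225 ≡ 445 (mod 449)
66^8 ≡ 445^2 = 198025 ≡ 16 (mod 449)
66^16 ≡ 16^2 = 256 (mod 449)
66^32 ≡ 256^2 = 65536 ≡ 431 (mod 449)
66^64 ≡ 431^2 = 185761 ≡ 324 (mod 449)
66^128 ≡ 324^2 = 104976 ≡ 359 (mod 449)
66^256 ≡ 359^2 = 128881 ≡ 18 (mod 449)
66^512 ≡ 18^2 = 324 (mod 449)
66^1024 ≡ 324^2 = 104976 ≡ 359 (mod 449)
66^1509 = 66^1024 × 66^256 × 66^128 × 66^64 × 66^32 × 66^4 × 66^1 ≡ 359 × 18 × 359 × 324 × 431 × 445 × 66 (mod 449).
Accumulate the product:
359 × 18 = 6462 ≡ 176
176 × 359 = 63184 ≡ 324
324 × 324 = 104976 ≡ 359
359 × 431 = 154729 ≡ 273
273 × 445 = 121485 ≡ 255
255 × 66 = 16830 ≡ 217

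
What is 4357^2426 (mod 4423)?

4356

Compute successive squares:
2426 in binary is 100101111010, i.e. 2426 = 2048 + 256 + 64 + 32 + 16 + 8 + 2.
4357^1 ≡ 4357 (mod 4423)
4357^2 ≡ 4357^2 = 18983449 ≡ 4356 (mod 4423)
4357^4 ≡ 4356^2 = 18974736 ≡ 66 (mod 4423)
4357^8 ≡ 66^2 = 4356 (mod 4423)
4357^16 ≡ 4356^2 = 18974736 ≡ 66 (mod 4423)
4357^32 ≡ 66^2 = 4356 (mod 4423)
4357^64 ≡ 4356^2 = 18974736 ≡ 66 (mod 4423)
4357^128 ≡ 66^2 = 4356 (mod 4423)
4357^256 ≡ 4356^2 = 18974736 ≡ 66 (mod 4423)
4357^512 ≡ 66^2 = 4356 (mod 4423)
4357^1024 ≡ 4356^2 = 18974736 ≡ 66 (mod 4423)
4357^2048 ≡ 66^2 = 4356 (mod 4423)
4357^2426 = 4357^2048 * 4357^256 * 4357^64 * 4357^32 * 4357^16 * 4357^8 * 4357^2 ≡ 4356 * 66 * 66 * 4356 * 66 * 4356 * 4356 (mod 4423).
Accumulate the product:
4356 * 66 = 287496 ≡ 1
1 * 66 = 66
66 * 4356 = 287496 ≡ 1
1 * 66 = 66
66 * 4356 = 287496 ≡ 1
1 * 4356 = 4356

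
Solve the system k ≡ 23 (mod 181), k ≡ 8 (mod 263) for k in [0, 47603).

33146

181⁻¹ mod 263: 181*93 ≡ 1 (mod 263), so 181⁻¹ ≡ 93.
k = 23 + 181*((8 − 23)*93 mod 263) = 23 + 181*183 = 33146.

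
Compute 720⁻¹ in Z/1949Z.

896

Apply the Euclidean algorithm and back-substitute:
1949 = 2*720 + 509
720 = 1*509 + 211
509 = 2*211 + 87
211 = 2*87 + 37
87 = 2*37 + 13
37 = 2*13 + 11
13 = 1*11 + 2
11 = 5*2 + 1
2 = 2*1 + 0
gcd(720, 1949) = 1, so the inverse exists.
Back-substitute for 1:
1 = 1*11 − 5*2
  = −5*13 + 6*11
  = 6*37 − 17*13
  = −17*87 + 40*37
  = 40*211 − 97*87
  = −97*509 + 234*211
  = 234*720 − 331*509
  = −331*1949 + 896*720
So 720⁻¹ ≡ 896 (mod 1949).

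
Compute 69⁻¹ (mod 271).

Run the extended Euclidean algorithm:
271 = 3×69 + 64
69 = 1×64 + 5
64 = 12×5 + 4
5 = 1×4 + 1
4 = 4×1 + 0
gcd(69, 271) = 1, so the inverse exists.
Back-substitute for 1:
1 = 1×5 − 1×4
  = −1×64 + 13×5
  = 13×69 − 14×64
  = −14×271 + 55×69
So 69⁻¹ ≡ 55 (mod 271).

55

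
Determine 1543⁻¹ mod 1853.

1058

By the extended Euclidean algorithm:
1853 = 1·1543 + 310
1543 = 4·310 + 303
310 = 1·303 + 7
303 = 43·7 + 2
7 = 3·2 + 1
2 = 2·1 + 0
gcd(1543, 1853) = 1, so the inverse exists.
Bézout: 1 = 662·1853 − 795·1543.
So 1543⁻¹ ≡ −795 ≡ 1058 (mod 1853).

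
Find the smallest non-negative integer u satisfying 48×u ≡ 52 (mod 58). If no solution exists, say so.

gcd(48, 58) = 2, and 2 | 52, so solutions exist.
Divide through by 2: 24×u ≡ 26 mod 29.
24⁻¹ ≡ 23 (mod 29).
u ≡ 23×26 ≡ 18 (mod 29).
The smallest non-negative solution is u = 18.

18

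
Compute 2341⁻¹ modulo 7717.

Run the extended Euclidean algorithm:
7717 = 3*2341 + 694
2341 = 3*694 + 259
694 = 2*259 + 176
259 = 1*176 + 83
176 = 2*83 + 10
83 = 8*10 + 3
10 = 3*3 + 1
3 = 3*1 + 0
gcd(2341, 7717) = 1, so the inverse exists.
Back-substitute for 1:
1 = 1*10 − 3*3
  = −3*83 + 25*10
  = 25*176 − 53*83
  = −53*259 + 78*176
  = 78*694 − 209*259
  = −209*2341 + 705*694
  = 705*7717 − 2324*2341
So 2341⁻¹ ≡ −2324 ≡ 5393 (mod 7717).

5393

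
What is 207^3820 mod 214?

47

Using repeated squaring:
3820 in binary is 111011101100, i.e. 3820 = 2048 + 1024 + 512 + 128 + 64 + 32 + 8 + 4.
207^1 ≡ 207 (mod 214)
207^2 ≡ 207^2 = 42849 ≡ 49 (mod 214)
207^4 ≡ 49^2 = 2401 ≡ 47 (mod 214)
207^8 ≡ 47^2 = 2209 ≡ 69 (mod 214)
207^16 ≡ 69^2 = 4761 ≡ 53 (mod 214)
207^32 ≡ 53^2 = 2809 ≡ 27 (mod 214)
207^64 ≡ 27^2 = 729 ≡ 87 (mod 214)
207^128 ≡ 87^2 = 7569 ≡ 79 (mod 214)
207^256 ≡ 79^2 = 6241 ≡ 35 (mod 214)
207^512 ≡ 35^2 = 1225 ≡ 155 (mod 214)
207^1024 ≡ 155^2 = 24025 ≡ 57 (mod 214)
207^2048 ≡ 57^2 = 3249 ≡ 39 (mod 214)
207^3820 = 207^2048 · 207^1024 · 207^512 · 207^128 · 207^64 · 207^32 · 207^8 · 207^4 ≡ 39 · 57 · 155 · 79 · 87 · 27 · 69 · 47 (mod 214).
Accumulate the product:
39 · 57 = 2223 ≡ 83
83 · 155 = 12865 ≡ 25
25 · 79 = 1975 ≡ 49
49 · 87 = 4263 ≡ 197
197 · 27 = 5319 ≡ 183
183 · 69 = 12627 ≡ 1
1 · 47 = 47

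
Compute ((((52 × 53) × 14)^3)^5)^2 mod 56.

52 × 53 = 2756 ≡ 12 (mod 56)
12 × 14 = 168 ≡ 0 (mod 56)
(0)^3 ≡ 0 (mod 56)
(0)^5 ≡ 0 (mod 56)
(0)^2 ≡ 0 (mod 56)

0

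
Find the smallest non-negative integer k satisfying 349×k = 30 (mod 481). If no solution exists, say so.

284

gcd(349, 481) = 1, so a unique solution mod 481 exists.
349⁻¹ ≡ 266 (mod 481).
k ≡ 266×30 ≡ 284 (mod 481).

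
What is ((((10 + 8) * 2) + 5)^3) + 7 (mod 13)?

10 + 8 = 18 ≡ 5 (mod 13)
5 * 2 = 10
10 + 5 = 15 ≡ 2 (mod 13)
(2)^3 ≡ 8 (mod 13)
8 + 7 = 15 ≡ 2 (mod 13)

2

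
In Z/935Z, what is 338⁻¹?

722

Apply the Euclidean algorithm and back-substitute:
935 = 2·338 + 259
338 = 1·259 + 79
259 = 3·79 + 22
79 = 3·22 + 13
22 = 1·13 + 9
13 = 1·9 + 4
9 = 2·4 + 1
4 = 4·1 + 0
gcd(338, 935) = 1, so the inverse exists.
Bézout: 1 = 77·935 − 213·338.
So 338⁻¹ ≡ −213 ≡ 722 (mod 935).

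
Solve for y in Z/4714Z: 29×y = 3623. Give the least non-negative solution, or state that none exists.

gcd(29, 4714) = 1, so a unique solution mod 4714 exists.
29⁻¹ ≡ 1463 (mod 4714).
y ≡ 1463×3623 ≡ 1913 (mod 4714).

1913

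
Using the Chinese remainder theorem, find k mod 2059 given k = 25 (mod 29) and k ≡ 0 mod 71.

1562

29⁻¹ mod 71: 29*49 ≡ 1 (mod 71), so 29⁻¹ ≡ 49.
k = 25 + 29*((0 − 25)*49 mod 71) = 25 + 29*53 = 1562.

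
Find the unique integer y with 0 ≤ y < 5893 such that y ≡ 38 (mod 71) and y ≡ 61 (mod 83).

393

71⁻¹ mod 83: 71·76 ≡ 1 (mod 83), so 71⁻¹ ≡ 76.
y = 38 + 71·((61 − 38)·76 mod 83) = 38 + 71·5 = 393.
Check: 393 mod 71 = 38, 393 mod 83 = 61. ✓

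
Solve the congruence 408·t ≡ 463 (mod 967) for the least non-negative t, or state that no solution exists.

gcd(408, 967) = 1, so a unique solution mod 967 exists.
408⁻¹ ≡ 666 (mod 967).
t ≡ 666·463 ≡ 852 (mod 967).

852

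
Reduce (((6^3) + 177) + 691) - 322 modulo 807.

(6)^3 ≡ 216 (mod 807)
216 + 177 = 393
393 + 691 = 1084 ≡ 277 (mod 807)
277 - 322 = -45 ≡ 762 (mod 807)

762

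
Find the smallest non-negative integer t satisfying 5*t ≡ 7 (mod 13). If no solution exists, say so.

4

gcd(5, 13) = 1, so a unique solution mod 13 exists.
5⁻¹ ≡ 8 (mod 13).
t ≡ 8*7 ≡ 4 (mod 13).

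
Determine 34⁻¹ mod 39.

31

Apply the Euclidean algorithm and back-substitute:
39 = 1*34 + 5
34 = 6*5 + 4
5 = 1*4 + 1
4 = 4*1 + 0
gcd(34, 39) = 1, so the inverse exists.
Bézout: 1 = 7*39 − 8*34.
So 34⁻¹ ≡ −8 ≡ 31 (mod 39).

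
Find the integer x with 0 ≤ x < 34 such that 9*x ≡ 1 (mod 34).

By the extended Euclidean algorithm:
34 = 3*9 + 7
9 = 1*7 + 2
7 = 3*2 + 1
2 = 2*1 + 0
gcd(9, 34) = 1, so the inverse exists.
Bézout: 1 = 4*34 − 15*9.
So 9⁻¹ ≡ −15 ≡ 19 (mod 34).

19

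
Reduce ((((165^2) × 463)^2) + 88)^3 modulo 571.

(165)^2 ≡ 388 (mod 571)
388 × 463 = 179644 ≡ 350 (mod 571)
(350)^2 ≡ 306 (mod 571)
306 + 88 = 394
(394)^3 ≡ 319 (mod 571)

319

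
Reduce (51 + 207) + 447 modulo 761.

705

51 + 207 = 258
258 + 447 = 705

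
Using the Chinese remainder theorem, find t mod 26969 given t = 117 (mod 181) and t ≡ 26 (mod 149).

181⁻¹ mod 149: 181*14 ≡ 1 (mod 149), so 181⁻¹ ≡ 14.
t = 117 + 181*((26 − 117)*14 mod 149) = 117 + 181*67 = 12244.

12244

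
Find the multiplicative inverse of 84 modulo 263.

191

263 = 3*84 + 11
84 = 7*11 + 7
11 = 1*7 + 4
7 = 1*4 + 3
4 = 1*3 + 1
3 = 3*1 + 0
gcd(84, 263) = 1, so the inverse exists.
Back-substitute for 1:
1 = 1*4 − 1*3
  = −1*7 + 2*4
  = 2*11 − 3*7
  = −3*84 + 23*11
  = 23*263 − 72*84
So 84⁻¹ ≡ −72 ≡ 191 (mod 263).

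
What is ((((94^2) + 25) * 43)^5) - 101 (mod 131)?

114

(94)^2 ≡ 59 (mod 131)
59 + 25 = 84
84 * 43 = 3612 ≡ 75 (mod 131)
(75)^5 ≡ 84 (mod 131)
84 - 101 = -17 ≡ 114 (mod 131)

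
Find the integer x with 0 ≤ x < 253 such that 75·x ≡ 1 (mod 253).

27

Run the extended Euclidean algorithm:
253 = 3×75 + 28
75 = 2×28 + 19
28 = 1×19 + 9
19 = 2×9 + 1
9 = 9×1 + 0
gcd(75, 253) = 1, so the inverse exists.
Back-substitute for 1:
1 = 1×19 − 2×9
  = −2×28 + 3×19
  = 3×75 − 8×28
  = −8×253 + 27×75
So 75⁻¹ ≡ 27 (mod 253).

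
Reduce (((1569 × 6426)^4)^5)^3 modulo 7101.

1569 × 6426 = 10082394 ≡ 6075 (mod 7101)
(6075)^4 ≡ 3564 (mod 7101)
(3564)^5 ≡ 6588 (mod 7101)
(6588)^3 ≡ 5616 (mod 7101)

5616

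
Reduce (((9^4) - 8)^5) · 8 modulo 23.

(9)^4 ≡ 6 (mod 23)
6 - 8 = -2 ≡ 21 (mod 23)
(21)^5 ≡ 14 (mod 23)
14 · 8 = 112 ≡ 20 (mod 23)

20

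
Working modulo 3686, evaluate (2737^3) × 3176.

(2737)^3 ≡ 2471 (mod 3686)
2471 × 3176 = 7847896 ≡ 402 (mod 3686)

402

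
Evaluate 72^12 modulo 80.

16

12 in binary is 1100, i.e. 12 = 8 + 4.
72^1 ≡ 72 (mod 80)
72^2 ≡ 72^2 = 5184 ≡ 64 (mod 80)
72^4 ≡ 64^2 = 4096 ≡ 16 (mod 80)
72^8 ≡ 16^2 = 256 ≡ 16 (mod 80)
72^12 = 72^8 * 72^4 ≡ 16 * 16 (mod 80).
16 * 16 = 256 ≡ 16 (mod 80).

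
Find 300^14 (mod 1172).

540

Using repeated squaring:
14 in binary is 1110, i.e. 14 = 8 + 4 + 2.
300^1 ≡ 300 (mod 1172)
300^2 ≡ 300^2 = 90000 ≡ 928 (mod 1172)
300^4 ≡ 928^2 = 861184 ≡ 936 (mod 1172)
300^8 ≡ 936^2 = 876096 ≡ 612 (mod 1172)
300^14 = 300^8 × 300^4 × 300^2 ≡ 612 × 936 × 928 (mod 1172).
Accumulate the product:
612 × 936 = 572832 ≡ 896
896 × 928 = 831488 ≡ 540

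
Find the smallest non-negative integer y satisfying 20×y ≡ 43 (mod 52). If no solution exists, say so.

gcd(20, 52) = 4, and 4 does not divide 43.
So the congruence has no solution.

no solution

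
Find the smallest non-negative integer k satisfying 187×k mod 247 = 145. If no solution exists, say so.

gcd(187, 247) = 1, so a unique solution mod 247 exists.
187⁻¹ ≡ 177 (mod 247).
k ≡ 177×145 ≡ 224 (mod 247).

224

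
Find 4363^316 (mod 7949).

4363^1 ≡ 4363 (mod 7949)
4363^2 ≡ 4363^2 = 19035769 ≡ 5863 (mod 7949)
4363^4 ≡ 5863^2 = 34374769 ≡ 3293 (mod 7949)
4363^8 ≡ 3293^2 = 10843849 ≡ 1413 (mod 7949)
4363^16 ≡ 1413^2 = 1996569 ≡ 1370 (mod 7949)
4363^32 ≡ 1370^2 = 1876900 ≡ 936 (mod 7949)
4363^64 ≡ 936^2 = 876096 ≡ 1706 (mod 7949)
4363^128 ≡ 1706^2 = 2910436 ≡ 1102 (mod 7949)
4363^256 ≡ 1102^2 = 1214404 ≡ 6156 (mod 7949)
4363^316 = 4363^256 · 4363^32 · 4363^16 · 4363^8 · 4363^4 ≡ 6156 · 936 · 1370 · 1413 · 3293 (mod 7949).
Accumulate the product:
6156 · 936 = 5762016 ≡ 6940
6940 · 1370 = 9507800 ≡ 796
796 · 1413 = 1124748 ≡ 3939
3939 · 3293 = 12971127 ≡ 6308

6308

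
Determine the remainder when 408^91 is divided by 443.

By square-and-multiply:
91 in binary is 1011011, i.e. 91 = 64 + 16 + 8 + 2 + 1.
408^1 ≡ 408 (mod 443)
408^2 ≡ 408^2 = 166464 ≡ 339 (mod 443)
408^4 ≡ 339^2 = 114921 ≡ 184 (mod 443)
408^8 ≡ 184^2 = 33856 ≡ 188 (mod 443)
408^16 ≡ 188^2 = 35344 ≡ 347 (mod 443)
408^32 ≡ 347^2 = 120409 ≡ 356 (mod 443)
408^64 ≡ 356^2 = 126736 ≡ 38 (mod 443)
408^91 = 408^64 × 408^16 × 408^8 × 408^2 × 408^1 ≡ 38 × 347 × 188 × 339 × 408 (mod 443).
Accumulate the product:
38 × 347 = 13186 ≡ 339
339 × 188 = 63732 ≡ 383
383 × 339 = 129837 ≡ 38
38 × 408 = 15504 ≡ 442

442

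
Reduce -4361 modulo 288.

247

-4361 = -16×288 + 247, so -4361 ≡ 247 (mod 288).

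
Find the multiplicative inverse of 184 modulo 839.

839 = 4·184 + 103
184 = 1·103 + 81
103 = 1·81 + 22
81 = 3·22 + 15
22 = 1·15 + 7
15 = 2·7 + 1
7 = 7·1 + 0
gcd(184, 839) = 1, so the inverse exists.
Back-substitute for 1:
1 = 1·15 − 2·7
  = −2·22 + 3·15
  = 3·81 − 11·22
  = −11·103 + 14·81
  = 14·184 − 25·103
  = −25·839 + 114·184
So 184⁻¹ ≡ 114 (mod 839).

114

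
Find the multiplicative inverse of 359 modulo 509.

Apply the Euclidean algorithm and back-substitute:
509 = 1×359 + 150
359 = 2×150 + 59
150 = 2×59 + 32
59 = 1×32 + 27
32 = 1×27 + 5
27 = 5×5 + 2
5 = 2×2 + 1
2 = 2×1 + 0
gcd(359, 509) = 1, so the inverse exists.
Back-substitute for 1:
1 = 1×5 − 2×2
  = −2×27 + 11×5
  = 11×32 − 13×27
  = −13×59 + 24×32
  = 24×150 − 61×59
  = −61×359 + 146×150
  = 146×509 − 207×359
So 359⁻¹ ≡ −207 ≡ 302 (mod 509).

302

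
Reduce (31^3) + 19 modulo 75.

(31)^3 ≡ 16 (mod 75)
16 + 19 = 35

35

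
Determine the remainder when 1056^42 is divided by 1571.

923

Using repeated squaring:
42 in binary is 101010, i.e. 42 = 32 + 8 + 2.
1056^1 ≡ 1056 (mod 1571)
1056^2 ≡ 1056^2 = 1115136 ≡ 1297 (mod 1571)
1056^4 ≡ 1297^2 = 1682209 ≡ 1239 (mod 1571)
1056^8 ≡ 1239^2 = 1535121 ≡ 254 (mod 1571)
1056^16 ≡ 254^2 = 64516 ≡ 105 (mod 1571)
1056^32 ≡ 105^2 = 11025 ≡ 28 (mod 1571)
1056^42 = 1056^32 * 1056^8 * 1056^2 ≡ 28 * 254 * 1297 (mod 1571).
Accumulate the product:
28 * 254 = 7112 ≡ 828
828 * 1297 = 1073916 ≡ 923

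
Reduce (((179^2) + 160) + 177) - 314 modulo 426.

114

(179)^2 ≡ 91 (mod 426)
91 + 160 = 251
251 + 177 = 428 ≡ 2 (mod 426)
2 - 314 = -312 ≡ 114 (mod 426)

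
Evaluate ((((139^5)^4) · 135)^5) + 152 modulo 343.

(139)^5 ≡ 209 (mod 343)
(209)^4 ≡ 337 (mod 343)
337 · 135 = 45495 ≡ 219 (mod 343)
(219)^5 ≡ 193 (mod 343)
193 + 152 = 345 ≡ 2 (mod 343)

2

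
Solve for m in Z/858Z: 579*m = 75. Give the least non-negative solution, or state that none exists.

215

gcd(579, 858) = 3, and 3 | 75, so solutions exist.
Divide through by 3: 193*m ≡ 25 mod 286.
193⁻¹ ≡ 123 (mod 286).
m ≡ 123*25 ≡ 215 (mod 286).
The smallest non-negative solution is m = 215.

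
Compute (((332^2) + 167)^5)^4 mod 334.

(332)^2 ≡ 4 (mod 334)
4 + 167 = 171
(171)^5 ≡ 189 (mod 334)
(189)^4 ≡ 289 (mod 334)

289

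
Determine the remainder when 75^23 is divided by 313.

By square-and-multiply:
75^1 ≡ 75 (mod 313)
75^2 ≡ 75^2 = 5625 ≡ 304 (mod 313)
75^4 ≡ 304^2 = 92416 ≡ 81 (mod 313)
75^8 ≡ 81^2 = 6561 ≡ 301 (mod 313)
75^16 ≡ 301^2 = 90601 ≡ 144 (mod 313)
75^23 = 75^16 * 75^4 * 75^2 * 75^1 ≡ 144 * 81 * 304 * 75 (mod 313).
Accumulate the product:
144 * 81 = 11664 ≡ 83
83 * 304 = 25232 ≡ 192
192 * 75 = 14400 ≡ 2

2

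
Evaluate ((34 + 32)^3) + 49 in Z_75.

34 + 32 = 66
(66)^3 ≡ 21 (mod 75)
21 + 49 = 70

70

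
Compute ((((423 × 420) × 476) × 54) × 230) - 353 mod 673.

229

423 × 420 = 177660 ≡ 661 (mod 673)
661 × 476 = 314636 ≡ 345 (mod 673)
345 × 54 = 18630 ≡ 459 (mod 673)
459 × 230 = 105570 ≡ 582 (mod 673)
582 - 353 = 229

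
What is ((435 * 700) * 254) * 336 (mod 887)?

435 * 700 = 304500 ≡ 259 (mod 887)
259 * 254 = 65786 ≡ 148 (mod 887)
148 * 336 = 49728 ≡ 56 (mod 887)

56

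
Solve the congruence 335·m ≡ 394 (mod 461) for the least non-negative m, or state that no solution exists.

gcd(335, 461) = 1, so a unique solution mod 461 exists.
335⁻¹ ≡ 150 (mod 461).
m ≡ 150·394 ≡ 92 (mod 461).

92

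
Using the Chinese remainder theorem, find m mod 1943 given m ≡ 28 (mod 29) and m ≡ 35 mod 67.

29⁻¹ mod 67: 29·37 ≡ 1 (mod 67), so 29⁻¹ ≡ 37.
m = 28 + 29·((35 − 28)·37 mod 67) = 28 + 29·58 = 1710.

1710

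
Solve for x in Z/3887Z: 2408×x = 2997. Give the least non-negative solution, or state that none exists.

gcd(2408, 3887) = 1, so a unique solution mod 3887 exists.
2408⁻¹ ≡ 841 (mod 3887).
x ≡ 841×2997 ≡ 1701 (mod 3887).

1701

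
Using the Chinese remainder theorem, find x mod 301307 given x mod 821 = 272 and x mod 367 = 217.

821⁻¹ mod 367: 821*135 ≡ 1 (mod 367), so 821⁻¹ ≡ 135.
x = 272 + 821*((217 − 272)*135 mod 367) = 272 + 821*282 = 231794.

231794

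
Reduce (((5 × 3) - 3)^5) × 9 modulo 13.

4

5 × 3 = 15 ≡ 2 (mod 13)
2 - 3 = -1 ≡ 12 (mod 13)
(12)^5 ≡ 12 (mod 13)
12 × 9 = 108 ≡ 4 (mod 13)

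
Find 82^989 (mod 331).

Using repeated squaring:
82^1 ≡ 82 (mod 331)
82^2 ≡ 82^2 = 6724 ≡ 104 (mod 331)
82^4 ≡ 104^2 = 10816 ≡ 224 (mod 331)
82^8 ≡ 224^2 = 50176 ≡ 195 (mod 331)
82^16 ≡ 195^2 = 38025 ≡ 291 (mod 331)
82^32 ≡ 291^2 = 84681 ≡ 276 (mod 331)
82^64 ≡ 276^2 = 76176 ≡ 46 (mod 331)
82^128 ≡ 46^2 = 2116 ≡ 130 (mod 331)
82^256 ≡ 130^2 = 16900 ≡ 19 (mod 331)
82^512 ≡ 19^2 = 361 ≡ 30 (mod 331)
82^989 = 82^512 · 82^256 · 82^128 · 82^64 · 82^16 · 82^8 · 82^4 · 82^1 ≡ 30 · 19 · 130 · 46 · 291 · 195 · 224 · 82 (mod 331).
Accumulate the product:
30 · 19 = 570 ≡ 239
239 · 130 = 31070 ≡ 287
287 · 46 = 13202 ≡ 293
293 · 291 = 85263 ≡ 196
196 · 195 = 38220 ≡ 155
155 · 224 = 34720 ≡ 296
296 · 82 = 24272 ≡ 109

109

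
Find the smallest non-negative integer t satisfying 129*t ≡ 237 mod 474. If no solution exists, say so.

gcd(129, 474) = 3, and 3 | 237, so solutions exist.
Divide through by 3: 43*t ≡ 79 mod 158.
43⁻¹ ≡ 147 (mod 158).
t ≡ 147*79 ≡ 79 (mod 158).
The smallest non-negative solution is t = 79.

79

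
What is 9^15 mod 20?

Using repeated squaring:
15 in binary is 1111, i.e. 15 = 8 + 4 + 2 + 1.
9^1 ≡ 9 (mod 20)
9^2 ≡ 9^2 = 81 ≡ 1 (mod 20)
9^4 ≡ 1^2 = 1 (mod 20)
9^8 ≡ 1^2 = 1 (mod 20)
9^15 = 9^8 × 9^4 × 9^2 × 9^1 ≡ 1 × 1 × 1 × 9 (mod 20).
Accumulate the product:
1 × 1 = 1
1 × 1 = 1
1 × 9 = 9

9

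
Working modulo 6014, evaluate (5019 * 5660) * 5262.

3656

5019 * 5660 = 28407540 ≡ 3418 (mod 6014)
3418 * 5262 = 17985516 ≡ 3656 (mod 6014)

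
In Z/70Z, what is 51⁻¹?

By the extended Euclidean algorithm:
70 = 1*51 + 19
51 = 2*19 + 13
19 = 1*13 + 6
13 = 2*6 + 1
6 = 6*1 + 0
gcd(51, 70) = 1, so the inverse exists.
Bézout: 1 = −8*70 + 11*51.
So 51⁻¹ ≡ 11 (mod 70).

11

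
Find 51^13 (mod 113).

100

51^1 ≡ 51 (mod 113)
51^2 ≡ 51^2 = 2601 ≡ 2 (mod 113)
51^4 ≡ 2^2 = 4 (mod 113)
51^8 ≡ 4^2 = 16 (mod 113)
51^13 = 51^8 * 51^4 * 51^1 ≡ 16 * 4 * 51 (mod 113).
Accumulate the product:
16 * 4 = 64
64 * 51 = 3264 ≡ 100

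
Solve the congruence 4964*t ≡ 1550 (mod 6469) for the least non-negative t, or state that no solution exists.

3803

gcd(4964, 6469) = 1, so a unique solution mod 6469 exists.
4964⁻¹ ≡ 5691 (mod 6469).
t ≡ 5691*1550 ≡ 3803 (mod 6469).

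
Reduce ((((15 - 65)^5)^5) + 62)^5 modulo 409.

15 - 65 = -50 ≡ 359 (mod 409)
(359)^5 ≡ 131 (mod 409)
(131)^5 ≡ 231 (mod 409)
231 + 62 = 293
(293)^5 ≡ 97 (mod 409)

97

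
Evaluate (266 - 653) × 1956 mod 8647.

3964

266 - 653 = -387 ≡ 8260 (mod 8647)
8260 × 1956 = 16156560 ≡ 3964 (mod 8647)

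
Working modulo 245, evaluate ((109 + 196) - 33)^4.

109 + 196 = 305 ≡ 60 (mod 245)
60 - 33 = 27
(27)^4 ≡ 36 (mod 245)

36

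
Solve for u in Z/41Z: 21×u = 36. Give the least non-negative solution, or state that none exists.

gcd(21, 41) = 1, so a unique solution mod 41 exists.
21⁻¹ ≡ 2 (mod 41).
u ≡ 2×36 ≡ 31 (mod 41).

31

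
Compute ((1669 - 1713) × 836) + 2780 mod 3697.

1669 - 1713 = -44 ≡ 3653 (mod 3697)
3653 × 836 = 3053908 ≡ 186 (mod 3697)
186 + 2780 = 2966

2966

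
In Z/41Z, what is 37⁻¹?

10

By the extended Euclidean algorithm:
41 = 1*37 + 4
37 = 9*4 + 1
4 = 4*1 + 0
gcd(37, 41) = 1, so the inverse exists.
Bézout: 1 = −9*41 + 10*37.
So 37⁻¹ ≡ 10 (mod 41).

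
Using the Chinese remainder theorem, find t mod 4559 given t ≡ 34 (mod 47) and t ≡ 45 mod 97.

47⁻¹ mod 97: 47×64 ≡ 1 (mod 97), so 47⁻¹ ≡ 64.
t = 34 + 47×((45 − 34)×64 mod 97) = 34 + 47×25 = 1209.
Check: 1209 mod 47 = 34, 1209 mod 97 = 45. ✓

1209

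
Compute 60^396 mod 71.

396 in binary is 110001100, i.e. 396 = 256 + 128 + 8 + 4.
60^1 ≡ 60 (mod 71)
60^2 ≡ 60^2 = 3600 ≡ 50 (mod 71)
60^4 ≡ 50^2 = 2500 ≡ 15 (mod 71)
60^8 ≡ 15^2 = 225 ≡ 12 (mod 71)
60^16 ≡ 12^2 = 144 ≡ 2 (mod 71)
60^32 ≡ 2^2 = 4 (mod 71)
60^64 ≡ 4^2 = 16 (mod 71)
60^128 ≡ 16^2 = 256 ≡ 43 (mod 71)
60^256 ≡ 43^2 = 1849 ≡ 3 (mod 71)
60^396 = 60^256 * 60^128 * 60^8 * 60^4 ≡ 3 * 43 * 12 * 15 (mod 71).
Accumulate the product:
3 * 43 = 129 ≡ 58
58 * 12 = 696 ≡ 57
57 * 15 = 855 ≡ 3

3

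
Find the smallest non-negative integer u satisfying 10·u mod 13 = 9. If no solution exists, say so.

10

gcd(10, 13) = 1, so a unique solution mod 13 exists.
10⁻¹ ≡ 4 (mod 13).
u ≡ 4·9 ≡ 10 (mod 13).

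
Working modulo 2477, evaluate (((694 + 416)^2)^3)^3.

694 + 416 = 1110
(1110)^2 ≡ 1031 (mod 2477)
(1031)^3 ≡ 1296 (mod 2477)
(1296)^3 ≡ 2167 (mod 2477)

2167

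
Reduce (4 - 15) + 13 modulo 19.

2

4 - 15 = -11 ≡ 8 (mod 19)
8 + 13 = 21 ≡ 2 (mod 19)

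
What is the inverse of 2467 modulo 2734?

By the extended Euclidean algorithm:
2734 = 1*2467 + 267
2467 = 9*267 + 64
267 = 4*64 + 11
64 = 5*11 + 9
11 = 1*9 + 2
9 = 4*2 + 1
2 = 2*1 + 0
gcd(2467, 2734) = 1, so the inverse exists.
Back-substitute for 1:
1 = 1*9 − 4*2
  = −4*11 + 5*9
  = 5*64 − 29*11
  = −29*267 + 121*64
  = 121*2467 − 1118*267
  = −1118*2734 + 1239*2467
So 2467⁻¹ ≡ 1239 (mod 2734).

1239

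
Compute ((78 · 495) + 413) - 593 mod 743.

537

78 · 495 = 38610 ≡ 717 (mod 743)
717 + 413 = 1130 ≡ 387 (mod 743)
387 - 593 = -206 ≡ 537 (mod 743)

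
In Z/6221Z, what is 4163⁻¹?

4368

By the extended Euclidean algorithm:
6221 = 1·4163 + 2058
4163 = 2·2058 + 47
2058 = 43·47 + 37
47 = 1·37 + 10
37 = 3·10 + 7
10 = 1·7 + 3
7 = 2·3 + 1
3 = 3·1 + 0
gcd(4163, 6221) = 1, so the inverse exists.
Back-substitute for 1:
1 = 1·7 − 2·3
  = −2·10 + 3·7
  = 3·37 − 11·10
  = −11·47 + 14·37
  = 14·2058 − 613·47
  = −613·4163 + 1240·2058
  = 1240·6221 − 1853·4163
So 4163⁻¹ ≡ −1853 ≡ 4368 (mod 6221).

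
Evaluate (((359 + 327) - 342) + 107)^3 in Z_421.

56

359 + 327 = 686 ≡ 265 (mod 421)
265 - 342 = -77 ≡ 344 (mod 421)
344 + 107 = 451 ≡ 30 (mod 421)
(30)^3 ≡ 56 (mod 421)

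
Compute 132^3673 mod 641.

Using repeated squaring:
3673 in binary is 111001011001, i.e. 3673 = 2048 + 1024 + 512 + 64 + 16 + 8 + 1.
132^1 ≡ 132 (mod 641)
132^2 ≡ 132^2 = 17424 ≡ 117 (mod 641)
132^4 ≡ 117^2 = 13689 ≡ 228 (mod 641)
132^8 ≡ 228^2 = 51984 ≡ 63 (mod 641)
132^16 ≡ 63^2 = 3969 ≡ 123 (mod 641)
132^32 ≡ 123^2 = 15129 ≡ 386 (mod 641)
132^64 ≡ 386^2 = 148996 ≡ 284 (mod 641)
132^128 ≡ 284^2 = 80656 ≡ 531 (mod 641)
132^256 ≡ 531^2 = 281961 ≡ 562 (mod 641)
132^512 ≡ 562^2 = 315844 ≡ 472 (mod 641)
132^1024 ≡ 472^2 = 222784 ≡ 357 (mod 641)
132^2048 ≡ 357^2 = 127449 ≡ 531 (mod 641)
132^3673 = 132^2048 × 132^1024 × 132^512 × 132^64 × 132^16 × 132^8 × 132^1 ≡ 531 × 357 × 472 × 284 × 123 × 63 × 132 (mod 641).
Accumulate the product:
531 × 357 = 189567 ≡ 472
472 × 472 = 222784 ≡ 357
357 × 284 = 101388 ≡ 110
110 × 123 = 13530 ≡ 69
69 × 63 = 4347 ≡ 501
501 × 132 = 66132 ≡ 109

109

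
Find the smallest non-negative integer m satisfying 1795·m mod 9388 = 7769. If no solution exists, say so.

747

gcd(1795, 9388) = 1, so a unique solution mod 9388 exists.
1795⁻¹ ≡ 591 (mod 9388).
m ≡ 591·7769 ≡ 747 (mod 9388).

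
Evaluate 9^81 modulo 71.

4

By square-and-multiply:
81 in binary is 1010001, i.e. 81 = 64 + 16 + 1.
9^1 ≡ 9 (mod 71)
9^2 ≡ 9^2 = 81 ≡ 10 (mod 71)
9^4 ≡ 10^2 = 100 ≡ 29 (mod 71)
9^8 ≡ 29^2 = 841 ≡ 60 (mod 71)
9^16 ≡ 60^2 = 3600 ≡ 50 (mod 71)
9^32 ≡ 50^2 = 2500 ≡ 15 (mod 71)
9^64 ≡ 15^2 = 225 ≡ 12 (mod 71)
9^81 = 9^64 · 9^16 · 9^1 ≡ 12 · 50 · 9 (mod 71).
Accumulate the product:
12 · 50 = 600 ≡ 32
32 · 9 = 288 ≡ 4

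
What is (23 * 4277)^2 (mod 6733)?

4250

23 * 4277 = 98371 ≡ 4109 (mod 6733)
(4109)^2 ≡ 4250 (mod 6733)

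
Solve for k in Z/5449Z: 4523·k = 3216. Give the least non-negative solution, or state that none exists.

2315

gcd(4523, 5449) = 1, so a unique solution mod 5449 exists.
4523⁻¹ ≡ 1324 (mod 5449).
k ≡ 1324·3216 ≡ 2315 (mod 5449).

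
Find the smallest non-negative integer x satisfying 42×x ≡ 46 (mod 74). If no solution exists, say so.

gcd(42, 74) = 2, and 2 | 46, so solutions exist.
Divide through by 2: 21×x = 23 (mod 37).
21⁻¹ ≡ 30 (mod 37).
x ≡ 30×23 ≡ 24 (mod 37).
The smallest non-negative solution is x = 24.

24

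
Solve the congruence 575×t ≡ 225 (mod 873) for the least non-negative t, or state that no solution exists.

342

gcd(575, 873) = 1, so a unique solution mod 873 exists.
575⁻¹ ≡ 665 (mod 873).
t ≡ 665×225 ≡ 342 (mod 873).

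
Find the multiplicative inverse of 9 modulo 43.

Run the extended Euclidean algorithm:
43 = 4*9 + 7
9 = 1*7 + 2
7 = 3*2 + 1
2 = 2*1 + 0
gcd(9, 43) = 1, so the inverse exists.
Bézout: 1 = 4*43 − 19*9.
So 9⁻¹ ≡ −19 ≡ 24 (mod 43).

24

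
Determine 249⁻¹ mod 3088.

By the extended Euclidean algorithm:
3088 = 12*249 + 100
249 = 2*100 + 49
100 = 2*49 + 2
49 = 24*2 + 1
2 = 2*1 + 0
gcd(249, 3088) = 1, so the inverse exists.
Back-substitute for 1:
1 = 1*49 − 24*2
  = −24*100 + 49*49
  = 49*249 − 122*100
  = −122*3088 + 1513*249
So 249⁻¹ ≡ 1513 (mod 3088).

1513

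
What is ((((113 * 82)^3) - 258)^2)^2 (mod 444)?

113 * 82 = 9266 ≡ 386 (mod 444)
(386)^3 ≡ 248 (mod 444)
248 - 258 = -10 ≡ 434 (mod 444)
(434)^2 ≡ 100 (mod 444)
(100)^2 ≡ 232 (mod 444)

232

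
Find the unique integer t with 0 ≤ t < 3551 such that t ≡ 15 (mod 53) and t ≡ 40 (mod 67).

53⁻¹ mod 67: 53×43 ≡ 1 (mod 67), so 53⁻¹ ≡ 43.
t = 15 + 53×((40 − 15)×43 mod 67) = 15 + 53×3 = 174.

174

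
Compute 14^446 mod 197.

Compute successive squares:
14^1 ≡ 14 (mod 197)
14^2 ≡ 14^2 = 196 (mod 197)
14^4 ≡ 196^2 = 38416 ≡ 1 (mod 197)
14^8 ≡ 1^2 = 1 (mod 197)
14^16 ≡ 1^2 = 1 (mod 197)
14^32 ≡ 1^2 = 1 (mod 197)
14^64 ≡ 1^2 = 1 (mod 197)
14^128 ≡ 1^2 = 1 (mod 197)
14^256 ≡ 1^2 = 1 (mod 197)
14^446 = 14^256 × 14^128 × 14^32 × 14^16 × 14^8 × 14^4 × 14^2 ≡ 1 × 1 × 1 × 1 × 1 × 1 × 196 (mod 197).
Accumulate the product:
1 × 1 = 1
1 × 1 = 1
1 × 1 = 1
1 × 1 = 1
1 × 1 = 1
1 × 196 = 196

196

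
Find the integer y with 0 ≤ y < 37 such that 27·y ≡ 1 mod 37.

Apply the Euclidean algorithm and back-substitute:
37 = 1*27 + 10
27 = 2*10 + 7
10 = 1*7 + 3
7 = 2*3 + 1
3 = 3*1 + 0
gcd(27, 37) = 1, so the inverse exists.
Back-substitute for 1:
1 = 1*7 − 2*3
  = −2*10 + 3*7
  = 3*27 − 8*10
  = −8*37 + 11*27
So 27⁻¹ ≡ 11 (mod 37).

11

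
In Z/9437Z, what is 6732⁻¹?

Apply the Euclidean algorithm and back-substitute:
9437 = 1×6732 + 2705
6732 = 2×2705 + 1322
2705 = 2×1322 + 61
1322 = 21×61 + 41
61 = 1×41 + 20
41 = 2×20 + 1
20 = 20×1 + 0
gcd(6732, 9437) = 1, so the inverse exists.
Bézout: 1 = −331×9437 + 464×6732.
So 6732⁻¹ ≡ 464 (mod 9437).

464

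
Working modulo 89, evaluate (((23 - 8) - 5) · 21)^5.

8

23 - 8 = 15
15 - 5 = 10
10 · 21 = 210 ≡ 32 (mod 89)
(32)^5 ≡ 8 (mod 89)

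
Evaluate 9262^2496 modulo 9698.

2496 in binary is 100111000000, i.e. 2496 = 2048 + 256 + 128 + 64.
9262^1 ≡ 9262 (mod 9698)
9262^2 ≡ 9262^2 = 85784644 ≡ 5834 (mod 9698)
9262^4 ≡ 5834^2 = 34035556 ≡ 5274 (mod 9698)
9262^8 ≡ 5274^2 = 27815076 ≡ 1212 (mod 9698)
9262^16 ≡ 1212^2 = 1468944 ≡ 4546 (mod 9698)
9262^32 ≡ 4546^2 = 20666116 ≡ 9376 (mod 9698)
9262^64 ≡ 9376^2 = 87909376 ≡ 6704 (mod 9698)
9262^128 ≡ 6704^2 = 44943616 ≡ 3084 (mod 9698)
9262^256 ≡ 3084^2 = 9511056 ≡ 7016 (mod 9698)
9262^512 ≡ 7016^2 = 49224256 ≡ 6906 (mod 9698)
9262^1024 ≡ 6906^2 = 47692836 ≡ 7770 (mod 9698)
9262^2048 ≡ 7770^2 = 60372900 ≡ 2850 (mod 9698)
9262^2496 = 9262^2048 * 9262^256 * 9262^128 * 9262^64 ≡ 2850 * 7016 * 3084 * 6704 (mod 9698).
Accumulate the product:
2850 * 7016 = 19995600 ≡ 8022
8022 * 3084 = 24739848 ≡ 250
250 * 6704 = 1676000 ≡ 7944

7944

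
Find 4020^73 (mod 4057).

73 in binary is 1001001, i.e. 73 = 64 + 8 + 1.
4020^1 ≡ 4020 (mod 4057)
4020^2 ≡ 4020^2 = 16160400 ≡ 1369 (mod 4057)
4020^4 ≡ 1369^2 = 1874161 ≡ 3884 (mod 4057)
4020^8 ≡ 3884^2 = 15085456 ≡ 1530 (mod 4057)
4020^16 ≡ 1530^2 = 2340900 ≡ 11 (mod 4057)
4020^32 ≡ 11^2 = 121 (mod 4057)
4020^64 ≡ 121^2 = 14641 ≡ 2470 (mod 4057)
4020^73 = 4020^64 × 4020^8 × 4020^1 ≡ 2470 × 1530 × 4020 (mod 4057).
Accumulate the product:
2470 × 1530 = 3779100 ≡ 2033
2033 × 4020 = 8172660 ≡ 1862

1862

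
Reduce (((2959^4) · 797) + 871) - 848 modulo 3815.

(2959)^4 ≡ 681 (mod 3815)
681 · 797 = 542757 ≡ 1027 (mod 3815)
1027 + 871 = 1898
1898 - 848 = 1050

1050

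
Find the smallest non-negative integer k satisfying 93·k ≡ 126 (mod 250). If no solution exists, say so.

82

gcd(93, 250) = 1, so a unique solution mod 250 exists.
93⁻¹ ≡ 207 (mod 250).
k ≡ 207·126 ≡ 82 (mod 250).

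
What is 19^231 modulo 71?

By square-and-multiply:
231 in binary is 11100111, i.e. 231 = 128 + 64 + 32 + 4 + 2 + 1.
19^1 ≡ 19 (mod 71)
19^2 ≡ 19^2 = 361 ≡ 6 (mod 71)
19^4 ≡ 6^2 = 36 (mod 71)
19^8 ≡ 36^2 = 1296 ≡ 18 (mod 71)
19^16 ≡ 18^2 = 324 ≡ 40 (mod 71)
19^32 ≡ 40^2 = 1600 ≡ 38 (mod 71)
19^64 ≡ 38^2 = 1444 ≡ 24 (mod 71)
19^128 ≡ 24^2 = 576 ≡ 8 (mod 71)
19^231 = 19^128 · 19^64 · 19^32 · 19^4 · 19^2 · 19^1 ≡ 8 · 24 · 38 · 36 · 6 · 19 (mod 71).
Accumulate the product:
8 · 24 = 192 ≡ 50
50 · 38 = 1900 ≡ 54
54 · 36 = 1944 ≡ 27
27 · 6 = 162 ≡ 20
20 · 19 = 380 ≡ 25

25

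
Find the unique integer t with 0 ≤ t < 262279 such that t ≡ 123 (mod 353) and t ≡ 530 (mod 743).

353⁻¹ mod 743: 353*261 ≡ 1 (mod 743), so 353⁻¹ ≡ 261.
t = 123 + 353*((530 − 123)*261 mod 743) = 123 + 353*721 = 254636.

254636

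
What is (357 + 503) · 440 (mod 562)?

174

357 + 503 = 860 ≡ 298 (mod 562)
298 · 440 = 131120 ≡ 174 (mod 562)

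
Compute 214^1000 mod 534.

4

Compute successive squares:
1000 in binary is 1111101000, i.e. 1000 = 512 + 256 + 128 + 64 + 32 + 8.
214^1 ≡ 214 (mod 534)
214^2 ≡ 214^2 = 45796 ≡ 406 (mod 534)
214^4 ≡ 406^2 = 164836 ≡ 364 (mod 534)
214^8 ≡ 364^2 = 132496 ≡ 64 (mod 534)
214^16 ≡ 64^2 = 4096 ≡ 358 (mod 534)
214^32 ≡ 358^2 = 128164 ≡ 4 (mod 534)
214^64 ≡ 4^2 = 16 (mod 534)
214^128 ≡ 16^2 = 256 (mod 534)
214^256 ≡ 256^2 = 65536 ≡ 388 (mod 534)
214^512 ≡ 388^2 = 150544 ≡ 490 (mod 534)
214^1000 = 214^512 × 214^256 × 214^128 × 214^64 × 214^32 × 214^8 ≡ 490 × 388 × 256 × 16 × 4 × 64 (mod 534).
Accumulate the product:
490 × 388 = 190120 ≡ 16
16 × 256 = 4096 ≡ 358
358 × 16 = 5728 ≡ 388
388 × 4 = 1552 ≡ 484
484 × 64 = 30976 ≡ 4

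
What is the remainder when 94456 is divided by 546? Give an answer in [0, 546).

544

94456 = 172×546 + 544, so 94456 ≡ 544 (mod 546).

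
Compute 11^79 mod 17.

14

11^1 ≡ 11 (mod 17)
11^2 ≡ 11^2 = 121 ≡ 2 (mod 17)
11^4 ≡ 2^2 = 4 (mod 17)
11^8 ≡ 4^2 = 16 (mod 17)
11^16 ≡ 16^2 = 256 ≡ 1 (mod 17)
11^32 ≡ 1^2 = 1 (mod 17)
11^64 ≡ 1^2 = 1 (mod 17)
11^79 = 11^64 · 11^8 · 11^4 · 11^2 · 11^1 ≡ 1 · 16 · 4 · 2 · 11 (mod 17).
Accumulate the product:
1 · 16 = 16
16 · 4 = 64 ≡ 13
13 · 2 = 26 ≡ 9
9 · 11 = 99 ≡ 14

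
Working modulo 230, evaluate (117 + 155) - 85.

117 + 155 = 272 ≡ 42 (mod 230)
42 - 85 = -43 ≡ 187 (mod 230)

187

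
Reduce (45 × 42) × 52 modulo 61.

45 × 42 = 1890 ≡ 60 (mod 61)
60 × 52 = 3120 ≡ 9 (mod 61)

9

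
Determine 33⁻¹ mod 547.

431

547 = 16*33 + 19
33 = 1*19 + 14
19 = 1*14 + 5
14 = 2*5 + 4
5 = 1*4 + 1
4 = 4*1 + 0
gcd(33, 547) = 1, so the inverse exists.
Back-substitute for 1:
1 = 1*5 − 1*4
  = −1*14 + 3*5
  = 3*19 − 4*14
  = −4*33 + 7*19
  = 7*547 − 116*33
So 33⁻¹ ≡ −116 ≡ 431 (mod 547).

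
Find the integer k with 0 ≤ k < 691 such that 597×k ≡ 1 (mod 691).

Run the extended Euclidean algorithm:
691 = 1×597 + 94
597 = 6×94 + 33
94 = 2×33 + 28
33 = 1×28 + 5
28 = 5×5 + 3
5 = 1×3 + 2
3 = 1×2 + 1
2 = 2×1 + 0
gcd(597, 691) = 1, so the inverse exists.
Back-substitute for 1:
1 = 1×3 − 1×2
  = −1×5 + 2×3
  = 2×28 − 11×5
  = −11×33 + 13×28
  = 13×94 − 37×33
  = −37×597 + 235×94
  = 235×691 − 272×597
So 597⁻¹ ≡ −272 ≡ 419 (mod 691).

419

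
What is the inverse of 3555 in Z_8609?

7558

Run the extended Euclidean algorithm:
8609 = 2·3555 + 1499
3555 = 2·1499 + 557
1499 = 2·557 + 385
557 = 1·385 + 172
385 = 2·172 + 41
172 = 4·41 + 8
41 = 5·8 + 1
8 = 8·1 + 0
gcd(3555, 8609) = 1, so the inverse exists.
Bézout: 1 = 434·8609 − 1051·3555.
So 3555⁻¹ ≡ −1051 ≡ 7558 (mod 8609).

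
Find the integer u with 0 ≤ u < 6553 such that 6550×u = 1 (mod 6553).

Run the extended Euclidean algorithm:
6553 = 1·6550 + 3
6550 = 2183·3 + 1
3 = 3·1 + 0
gcd(6550, 6553) = 1, so the inverse exists.
Back-substitute for 1:
1 = 1·6550 − 2183·3
  = −2183·6553 + 2184·6550
So 6550⁻¹ ≡ 2184 (mod 6553).

2184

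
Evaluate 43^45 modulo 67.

43

By square-and-multiply:
45 in binary is 101101, i.e. 45 = 32 + 8 + 4 + 1.
43^1 ≡ 43 (mod 67)
43^2 ≡ 43^2 = 1849 ≡ 40 (mod 67)
43^4 ≡ 40^2 = 1600 ≡ 59 (mod 67)
43^8 ≡ 59^2 = 3481 ≡ 64 (mod 67)
43^16 ≡ 64^2 = 4096 ≡ 9 (mod 67)
43^32 ≡ 9^2 = 81 ≡ 14 (mod 67)
43^45 = 43^32 * 43^8 * 43^4 * 43^1 ≡ 14 * 64 * 59 * 43 (mod 67).
Accumulate the product:
14 * 64 = 896 ≡ 25
25 * 59 = 1475 ≡ 1
1 * 43 = 43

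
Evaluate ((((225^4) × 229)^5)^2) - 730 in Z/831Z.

191

(225)^4 ≡ 201 (mod 831)
201 × 229 = 46029 ≡ 324 (mod 831)
(324)^5 ≡ 87 (mod 831)
(87)^2 ≡ 90 (mod 831)
90 - 730 = -640 ≡ 191 (mod 831)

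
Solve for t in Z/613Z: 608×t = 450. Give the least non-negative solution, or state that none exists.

523

gcd(608, 613) = 1, so a unique solution mod 613 exists.
608⁻¹ ≡ 245 (mod 613).
t ≡ 245×450 ≡ 523 (mod 613).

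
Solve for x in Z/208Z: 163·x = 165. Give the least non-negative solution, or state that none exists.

135

gcd(163, 208) = 1, so a unique solution mod 208 exists.
163⁻¹ ≡ 171 (mod 208).
x ≡ 171·165 ≡ 135 (mod 208).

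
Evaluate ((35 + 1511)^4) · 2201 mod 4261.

2714

35 + 1511 = 1546
(1546)^4 ≡ 3544 (mod 4261)
3544 · 2201 = 7800344 ≡ 2714 (mod 4261)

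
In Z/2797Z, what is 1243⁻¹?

2788

2797 = 2·1243 + 311
1243 = 3·311 + 310
311 = 1·310 + 1
310 = 310·1 + 0
gcd(1243, 2797) = 1, so the inverse exists.
Back-substitute for 1:
1 = 1·311 − 1·310
  = −1·1243 + 4·311
  = 4·2797 − 9·1243
So 1243⁻¹ ≡ −9 ≡ 2788 (mod 2797).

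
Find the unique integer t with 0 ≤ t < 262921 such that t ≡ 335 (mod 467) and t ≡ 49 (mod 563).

467⁻¹ mod 563: 467·346 ≡ 1 (mod 563), so 467⁻¹ ≡ 346.
t = 335 + 467·((49 − 335)·346 mod 563) = 335 + 467·132 = 61979.

61979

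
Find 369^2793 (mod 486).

2793 in binary is 101011101001, i.e. 2793 = 2048 + 512 + 128 + 64 + 32 + 8 + 1.
369^1 ≡ 369 (mod 486)
369^2 ≡ 369^2 = 136161 ≡ 81 (mod 486)
369^4 ≡ 81^2 = 6561 ≡ 243 (mod 486)
369^8 ≡ 243^2 = 59049 ≡ 243 (mod 486)
369^16 ≡ 243^2 = 59049 ≡ 243 (mod 486)
369^32 ≡ 243^2 = 59049 ≡ 243 (mod 486)
369^64 ≡ 243^2 = 59049 ≡ 243 (mod 486)
369^128 ≡ 243^2 = 59049 ≡ 243 (mod 486)
369^256 ≡ 243^2 = 59049 ≡ 243 (mod 486)
369^512 ≡ 243^2 = 59049 ≡ 243 (mod 486)
369^1024 ≡ 243^2 = 59049 ≡ 243 (mod 486)
369^2048 ≡ 243^2 = 59049 ≡ 243 (mod 486)
369^2793 = 369^2048 × 369^512 × 369^128 × 369^64 × 369^32 × 369^8 × 369^1 ≡ 243 × 243 × 243 × 243 × 243 × 243 × 369 (mod 486).
Accumulate the product:
243 × 243 = 59049 ≡ 243
243 × 243 = 59049 ≡ 243
243 × 243 = 59049 ≡ 243
243 × 243 = 59049 ≡ 243
243 × 243 = 59049 ≡ 243
243 × 369 = 89667 ≡ 243

243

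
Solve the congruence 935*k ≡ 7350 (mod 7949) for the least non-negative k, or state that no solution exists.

6044

gcd(935, 7949) = 1, so a unique solution mod 7949 exists.
935⁻¹ ≡ 2644 (mod 7949).
k ≡ 2644*7350 ≡ 6044 (mod 7949).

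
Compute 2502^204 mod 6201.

261

By square-and-multiply:
2502^1 ≡ 2502 (mod 6201)
2502^2 ≡ 2502^2 = 6260004 ≡ 3195 (mod 6201)
2502^4 ≡ 3195^2 = 10208025 ≡ 1179 (mod 6201)
2502^8 ≡ 1179^2 = 1390041 ≡ 1017 (mod 6201)
2502^16 ≡ 1017^2 = 1034289 ≡ 4923 (mod 6201)
2502^32 ≡ 4923^2 = 24235929 ≡ 2421 (mod 6201)
2502^64 ≡ 2421^2 = 5861241 ≡ 1296 (mod 6201)
2502^128 ≡ 1296^2 = 1679616 ≡ 5346 (mod 6201)
2502^204 = 2502^128 · 2502^64 · 2502^8 · 2502^4 ≡ 5346 · 1296 · 1017 · 1179 (mod 6201).
Accumulate the product:
5346 · 1296 = 6928416 ≡ 1899
1899 · 1017 = 1931283 ≡ 2772
2772 · 1179 = 3268188 ≡ 261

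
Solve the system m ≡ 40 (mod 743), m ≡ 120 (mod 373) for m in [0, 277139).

743⁻¹ mod 373: 743*124 ≡ 1 (mod 373), so 743⁻¹ ≡ 124.
m = 40 + 743*((120 − 40)*124 mod 373) = 40 + 743*222 = 164986.

164986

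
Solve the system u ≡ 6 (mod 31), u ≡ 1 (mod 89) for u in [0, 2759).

1959

31⁻¹ mod 89: 31*23 ≡ 1 (mod 89), so 31⁻¹ ≡ 23.
u = 6 + 31*((1 − 6)*23 mod 89) = 6 + 31*63 = 1959.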